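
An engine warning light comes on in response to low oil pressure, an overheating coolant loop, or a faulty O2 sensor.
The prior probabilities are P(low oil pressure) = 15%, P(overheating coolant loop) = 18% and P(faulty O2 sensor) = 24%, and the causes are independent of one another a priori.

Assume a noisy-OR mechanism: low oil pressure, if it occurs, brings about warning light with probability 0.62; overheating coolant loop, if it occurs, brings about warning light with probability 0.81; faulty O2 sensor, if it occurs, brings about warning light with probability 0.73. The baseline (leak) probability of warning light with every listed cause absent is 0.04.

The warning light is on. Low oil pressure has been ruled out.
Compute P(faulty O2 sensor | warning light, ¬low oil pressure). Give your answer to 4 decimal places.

P(faulty O2 sensor | warning light, ¬low oil pressure) ≈ 0.5774

Under noisy-OR, P(warning light | causes) = 1 − (1−0.04)·∏(1−qᵢ) over the active causes.
For the numerator, keep only faulty O2 sensor=true terms: 0.145789 + 0.041072 = 0.186861
The normalizing constant is 0.04×0.82×0.76 + 0.7408×0.82×0.24 + 0.8176×0.18×0.76 + 0.950752×0.18×0.24 = 0.323637
Posterior = 0.186861 / 0.323637 ≈ 0.5774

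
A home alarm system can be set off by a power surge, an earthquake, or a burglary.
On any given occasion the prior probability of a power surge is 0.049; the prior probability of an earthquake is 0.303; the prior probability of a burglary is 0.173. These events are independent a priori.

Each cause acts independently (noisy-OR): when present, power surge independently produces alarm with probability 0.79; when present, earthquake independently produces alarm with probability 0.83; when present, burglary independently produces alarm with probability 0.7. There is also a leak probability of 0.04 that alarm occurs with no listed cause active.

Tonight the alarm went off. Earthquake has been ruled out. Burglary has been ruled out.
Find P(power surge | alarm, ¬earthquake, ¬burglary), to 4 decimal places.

Under noisy-OR, P(alarm | causes) = 1 − (1−0.04)·∏(1−qᵢ) over the active causes.
P(alarm | ¬earthquake, ¬burglary) = 0.04×0.951 + 0.7984×0.049 = 0.038040 + 0.039122 = 0.077162
Of this, 0.039122 comes from 0.7984×0.049 (the power surge=true cases).
Hence the posterior is 0.039122/0.077162 ≈ 0.5070.

P(power surge | alarm, ¬earthquake, ¬burglary) ≈ 0.5070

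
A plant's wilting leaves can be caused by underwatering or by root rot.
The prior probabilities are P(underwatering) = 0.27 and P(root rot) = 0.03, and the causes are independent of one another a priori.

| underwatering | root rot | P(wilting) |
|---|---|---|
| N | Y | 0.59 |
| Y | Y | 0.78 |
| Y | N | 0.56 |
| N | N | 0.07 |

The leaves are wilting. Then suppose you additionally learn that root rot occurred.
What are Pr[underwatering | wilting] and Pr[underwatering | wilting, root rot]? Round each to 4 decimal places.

For the numerator, keep only underwatering=true terms: 0.146664 + 0.006318 = 0.152982
The normalizing constant is 0.07·0.73·0.97 + 0.59·0.73·0.03 + 0.56·0.27·0.97 + 0.78·0.27·0.03 = 0.215470
Posterior = 0.152982 / 0.215470 ≈ 0.7100

Now also conditioning on root rot=true:
P(wilting | root rot) = 0.59*0.73 + 0.78*0.27 = 0.430700 + 0.210600 = 0.641300
The underwatering-present share is 0.78*0.27 = 0.210600.
So P(underwatering | wilting, root rot) = 0.210600/0.641300 ≈ 0.3284.

Pr[underwatering | wilting] ≈ 0.7100; Pr[underwatering | wilting, root rot] ≈ 0.3284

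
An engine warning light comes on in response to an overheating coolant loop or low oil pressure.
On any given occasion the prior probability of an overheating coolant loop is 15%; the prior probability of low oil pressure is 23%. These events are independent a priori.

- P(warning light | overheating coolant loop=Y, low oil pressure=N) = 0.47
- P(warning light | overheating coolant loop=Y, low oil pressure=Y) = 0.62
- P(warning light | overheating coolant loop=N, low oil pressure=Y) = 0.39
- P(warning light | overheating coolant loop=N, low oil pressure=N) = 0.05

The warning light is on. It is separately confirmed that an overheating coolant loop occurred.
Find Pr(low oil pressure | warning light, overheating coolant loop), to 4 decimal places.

Pr(low oil pressure | warning light, overheating coolant loop) ≈ 0.2827

Enumerate both values of low oil pressure and weight by the priors:
  P(warning light | overheating coolant loop) = 0.47·0.77 + 0.62·0.23
        = 0.361900 + 0.142600 = 0.504500
The terms with low oil pressure present sum to 0.142600, so
  P(low oil pressure | warning light, overheating coolant loop) = 0.142600 / 0.504500 ≈ 0.2827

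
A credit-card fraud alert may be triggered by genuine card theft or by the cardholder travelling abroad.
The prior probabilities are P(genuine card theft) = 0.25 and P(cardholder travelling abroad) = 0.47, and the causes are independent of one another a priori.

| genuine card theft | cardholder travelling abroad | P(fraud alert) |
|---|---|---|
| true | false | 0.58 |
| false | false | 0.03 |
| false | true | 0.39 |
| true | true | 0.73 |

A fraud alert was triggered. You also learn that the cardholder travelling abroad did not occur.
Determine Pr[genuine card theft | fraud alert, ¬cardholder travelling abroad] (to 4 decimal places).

Pr[genuine card theft | fraud alert, ¬cardholder travelling abroad] ≈ 0.8657

P(fraud alert | ¬cardholder travelling abroad) = 0.03·0.75 + 0.58·0.25 = 0.022500 + 0.145000 = 0.167500
Of this, 0.145000 comes from 0.58·0.25 (the genuine card theft=true cases).
Hence the posterior is 0.145000/0.167500 ≈ 0.8657.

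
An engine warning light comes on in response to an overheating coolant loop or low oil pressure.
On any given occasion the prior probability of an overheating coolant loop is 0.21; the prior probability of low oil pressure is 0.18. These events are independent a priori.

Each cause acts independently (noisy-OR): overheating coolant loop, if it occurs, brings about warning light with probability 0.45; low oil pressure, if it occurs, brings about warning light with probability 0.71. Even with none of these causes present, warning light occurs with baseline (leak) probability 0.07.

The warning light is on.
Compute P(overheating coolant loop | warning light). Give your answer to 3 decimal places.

Under noisy-OR, P(warning light | causes) = 1 − (1−0.07)·∏(1−qᵢ) over the active causes.
Numerator (weight on configurations with overheating coolant loop): 0.084120 + 0.032193 = 0.116313
The normalizing constant is 0.07×0.79×0.82 + 0.7303×0.79×0.18 + 0.4885×0.21×0.82 + 0.851665×0.21×0.18 = 0.265508
Posterior = 0.116313 / 0.265508 ≈ 0.438

P(overheating coolant loop | warning light) ≈ 0.438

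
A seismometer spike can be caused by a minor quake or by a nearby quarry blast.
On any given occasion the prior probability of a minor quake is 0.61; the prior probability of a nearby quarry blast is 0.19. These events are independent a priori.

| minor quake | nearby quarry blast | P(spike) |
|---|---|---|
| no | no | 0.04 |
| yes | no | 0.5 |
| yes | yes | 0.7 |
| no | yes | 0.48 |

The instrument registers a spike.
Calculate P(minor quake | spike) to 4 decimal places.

P(spike) = 0.04*0.39*0.81 + 0.48*0.39*0.19 + 0.5*0.61*0.81 + 0.7*0.61*0.19 = 0.012636 + 0.035568 + 0.247050 + 0.081130 = 0.376384
Restricting to configurations with minor quake present: 0.247050 + 0.081130 = 0.328180.
So P(minor quake | spike) = 0.328180/0.376384 ≈ 0.8719.

P(minor quake | spike) ≈ 0.8719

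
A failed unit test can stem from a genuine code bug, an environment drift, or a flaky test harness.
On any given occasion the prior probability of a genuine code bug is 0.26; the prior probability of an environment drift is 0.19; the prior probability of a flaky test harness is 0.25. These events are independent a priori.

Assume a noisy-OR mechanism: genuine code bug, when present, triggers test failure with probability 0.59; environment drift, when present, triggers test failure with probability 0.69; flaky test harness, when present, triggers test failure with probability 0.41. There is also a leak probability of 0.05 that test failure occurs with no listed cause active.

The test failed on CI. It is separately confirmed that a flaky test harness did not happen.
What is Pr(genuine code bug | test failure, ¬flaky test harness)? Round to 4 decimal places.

Pr(genuine code bug | test failure, ¬flaky test harness) ≈ 0.5711

Under noisy-OR, P(test failure | causes) = 1 − (1−0.05)·∏(1−qᵢ) over the active causes.
P(test failure | ¬flaky test harness) = 0.05×0.74×0.81 + 0.7055×0.74×0.19 + 0.6105×0.26×0.81 + 0.879255×0.26×0.19 = 0.029970 + 0.099193 + 0.128571 + 0.043435 = 0.301169
Of this, 0.172006 comes from 0.128571 + 0.043435 (the genuine code bug=true cases).
So P(genuine code bug | test failure, ¬flaky test harness) = 0.172006/0.301169 ≈ 0.5711.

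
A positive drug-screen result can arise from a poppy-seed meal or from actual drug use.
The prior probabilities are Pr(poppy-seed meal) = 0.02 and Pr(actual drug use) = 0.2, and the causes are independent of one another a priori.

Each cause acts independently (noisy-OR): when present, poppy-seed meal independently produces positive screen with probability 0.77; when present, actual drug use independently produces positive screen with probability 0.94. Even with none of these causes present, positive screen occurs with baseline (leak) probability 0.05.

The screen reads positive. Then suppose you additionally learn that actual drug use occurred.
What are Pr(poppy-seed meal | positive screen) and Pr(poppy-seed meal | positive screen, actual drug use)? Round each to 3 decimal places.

Pr(poppy-seed meal | positive screen) ≈ 0.068; Pr(poppy-seed meal | positive screen, actual drug use) ≈ 0.021

Under noisy-OR, P(positive screen | causes) = 1 − (1−0.05)·∏(1−qᵢ) over the active causes.
Sum P(positive screen|·) weighted by the priors over the 4 (poppy-seed meal, actual drug use) configurations:
  P(positive screen) = 0.05*0.98*0.8 + 0.943*0.98*0.2 + 0.7815*0.02*0.8 + 0.98689*0.02*0.2
        = 0.039200 + 0.184828 + 0.012504 + 0.003948 = 0.240480
Keeping only the poppy-seed meal-present terms gives 0.016452, so
  P(poppy-seed meal | positive screen) = 0.016452 / 0.240480 ≈ 0.068

Now condition on the additional information:
For the numerator, keep only poppy-seed meal=true terms: 0.98689·0.02 = 0.019738
The normalizing constant is 0.943·0.98 + 0.98689·0.02 = 0.943878
Posterior = 0.019738 / 0.943878 ≈ 0.021
— actual drug use explains away the evidence for poppy-seed meal.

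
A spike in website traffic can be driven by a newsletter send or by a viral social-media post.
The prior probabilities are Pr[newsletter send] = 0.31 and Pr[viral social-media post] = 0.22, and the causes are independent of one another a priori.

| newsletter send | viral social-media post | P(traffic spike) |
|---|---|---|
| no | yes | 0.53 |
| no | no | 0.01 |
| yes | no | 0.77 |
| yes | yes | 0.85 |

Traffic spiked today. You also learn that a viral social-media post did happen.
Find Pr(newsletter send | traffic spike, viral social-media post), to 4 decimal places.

Pr(newsletter send | traffic spike, viral social-media post) ≈ 0.4188

By total probability over both values of newsletter send:
  P(traffic spike | viral social-media post) = 0.53×0.69 + 0.85×0.31
        = 0.365700 + 0.263500 = 0.629200
The terms with newsletter send present sum to 0.263500, so
  P(newsletter send | traffic spike, viral social-media post) = 0.263500 / 0.629200 ≈ 0.4188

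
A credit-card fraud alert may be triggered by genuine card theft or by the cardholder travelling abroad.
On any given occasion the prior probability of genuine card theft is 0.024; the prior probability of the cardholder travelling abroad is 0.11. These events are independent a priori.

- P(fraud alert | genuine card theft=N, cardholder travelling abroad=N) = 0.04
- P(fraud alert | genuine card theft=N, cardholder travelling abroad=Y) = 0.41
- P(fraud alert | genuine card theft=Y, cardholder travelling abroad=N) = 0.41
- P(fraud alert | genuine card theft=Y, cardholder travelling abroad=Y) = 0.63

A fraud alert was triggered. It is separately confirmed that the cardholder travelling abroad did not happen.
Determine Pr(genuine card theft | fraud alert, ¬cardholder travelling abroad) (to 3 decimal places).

Pr(genuine card theft | fraud alert, ¬cardholder travelling abroad) ≈ 0.201

P(fraud alert | ¬cardholder travelling abroad) = 0.04×0.976 + 0.41×0.024 = 0.039040 + 0.009840 = 0.048880
The genuine card theft-present share is 0.41×0.024 = 0.009840.
So P(genuine card theft | fraud alert, ¬cardholder travelling abroad) = 0.009840/0.048880 ≈ 0.201.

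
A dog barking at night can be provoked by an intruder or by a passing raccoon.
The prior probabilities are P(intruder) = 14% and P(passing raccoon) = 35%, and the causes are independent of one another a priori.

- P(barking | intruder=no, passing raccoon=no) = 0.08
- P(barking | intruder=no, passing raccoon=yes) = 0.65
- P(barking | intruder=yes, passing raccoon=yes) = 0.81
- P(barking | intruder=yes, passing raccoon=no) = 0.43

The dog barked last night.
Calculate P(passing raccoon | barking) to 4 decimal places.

Weight on passing raccoon=true, given the evidence: 0.195650 + 0.039690 = 0.235340
The normalizing constant is 0.08×0.86×0.65 + 0.65×0.86×0.35 + 0.43×0.14×0.65 + 0.81×0.14×0.35 = 0.319190
Posterior = 0.235340 / 0.319190 ≈ 0.7373

P(passing raccoon | barking) ≈ 0.7373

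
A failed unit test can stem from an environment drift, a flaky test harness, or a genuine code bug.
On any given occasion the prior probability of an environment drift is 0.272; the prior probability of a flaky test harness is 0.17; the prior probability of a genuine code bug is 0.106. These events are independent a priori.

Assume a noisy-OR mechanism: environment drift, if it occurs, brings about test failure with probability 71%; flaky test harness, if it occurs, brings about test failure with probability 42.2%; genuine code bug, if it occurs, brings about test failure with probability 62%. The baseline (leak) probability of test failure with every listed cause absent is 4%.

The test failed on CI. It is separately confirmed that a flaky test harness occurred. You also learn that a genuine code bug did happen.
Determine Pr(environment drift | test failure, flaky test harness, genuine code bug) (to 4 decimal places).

Pr(environment drift | test failure, flaky test harness, genuine code bug) ≈ 0.3077

Under noisy-OR, P(test failure | causes) = 1 − (1−0.04)·∏(1−qᵢ) over the active causes.
For the numerator, keep only environment drift=true terms: 0.938852·0.272 = 0.255368
Denominator P(test failure | flaky test harness, genuine code bug): 0.789146·0.728 + 0.938852·0.272 = 0.829866
Posterior = 0.255368 / 0.829866 ≈ 0.3077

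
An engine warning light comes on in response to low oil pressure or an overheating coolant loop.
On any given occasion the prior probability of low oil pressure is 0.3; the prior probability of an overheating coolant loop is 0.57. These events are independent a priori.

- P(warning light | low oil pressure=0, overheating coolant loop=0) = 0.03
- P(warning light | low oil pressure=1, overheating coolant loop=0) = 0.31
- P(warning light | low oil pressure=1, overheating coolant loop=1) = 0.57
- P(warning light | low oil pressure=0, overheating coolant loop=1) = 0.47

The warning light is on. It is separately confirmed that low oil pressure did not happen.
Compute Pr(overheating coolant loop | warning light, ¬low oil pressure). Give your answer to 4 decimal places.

P(warning light | ¬low oil pressure) = 0.03×0.43 + 0.47×0.57 = 0.012900 + 0.267900 = 0.280800
Of this, 0.267900 comes from 0.47×0.57 (the overheating coolant loop=true cases).
So P(overheating coolant loop | warning light, ¬low oil pressure) = 0.267900/0.280800 ≈ 0.9541.

Pr(overheating coolant loop | warning light, ¬low oil pressure) ≈ 0.9541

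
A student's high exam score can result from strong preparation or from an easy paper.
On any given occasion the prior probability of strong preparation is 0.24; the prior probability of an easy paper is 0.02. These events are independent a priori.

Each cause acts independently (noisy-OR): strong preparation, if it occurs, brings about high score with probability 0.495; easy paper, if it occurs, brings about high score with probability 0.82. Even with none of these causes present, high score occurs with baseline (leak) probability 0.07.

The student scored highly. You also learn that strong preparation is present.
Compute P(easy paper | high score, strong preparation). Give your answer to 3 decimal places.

Under noisy-OR, P(high score | causes) = 1 − (1−0.07)·∏(1−qᵢ) over the active causes.
P(high score | strong preparation) = 0.53035*0.98 + 0.915463*0.02 = 0.519743 + 0.018309 = 0.538052
Of this, 0.018309 comes from 0.915463*0.02 (the easy paper=true cases).
Hence the posterior is 0.018309/0.538052 ≈ 0.034.

P(easy paper | high score, strong preparation) ≈ 0.034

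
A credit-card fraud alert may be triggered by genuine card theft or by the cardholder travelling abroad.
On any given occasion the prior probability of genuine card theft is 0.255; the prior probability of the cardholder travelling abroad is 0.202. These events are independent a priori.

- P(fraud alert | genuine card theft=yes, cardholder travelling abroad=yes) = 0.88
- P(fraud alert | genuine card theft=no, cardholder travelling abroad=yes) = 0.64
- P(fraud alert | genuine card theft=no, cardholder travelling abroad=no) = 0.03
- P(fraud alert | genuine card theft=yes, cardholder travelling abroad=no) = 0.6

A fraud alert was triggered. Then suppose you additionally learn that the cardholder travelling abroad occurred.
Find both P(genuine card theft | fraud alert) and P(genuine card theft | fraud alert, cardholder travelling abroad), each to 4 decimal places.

P(genuine card theft | fraud alert) ≈ 0.5946; P(genuine card theft | fraud alert, cardholder travelling abroad) ≈ 0.3200

P(fraud alert) = 0.03·0.745·0.798 + 0.64·0.745·0.202 + 0.6·0.255·0.798 + 0.88·0.255·0.202 = 0.017835 + 0.096314 + 0.122094 + 0.045329 = 0.281572
The genuine card theft-present share is 0.122094 + 0.045329 = 0.167423.
So P(genuine card theft | fraud alert) = 0.167423/0.281572 ≈ 0.5946.

Now also conditioning on cardholder travelling abroad=true:
For the numerator, keep only genuine card theft=true terms: 0.88×0.255 = 0.224400
Denominator P(fraud alert | cardholder travelling abroad): 0.64×0.745 + 0.88×0.255 = 0.701200
Posterior = 0.224400 / 0.701200 ≈ 0.3200
Conditioning on cardholder travelling abroad lowers the posterior on genuine card theft: the classic explaining-away effect in a common-effect structure.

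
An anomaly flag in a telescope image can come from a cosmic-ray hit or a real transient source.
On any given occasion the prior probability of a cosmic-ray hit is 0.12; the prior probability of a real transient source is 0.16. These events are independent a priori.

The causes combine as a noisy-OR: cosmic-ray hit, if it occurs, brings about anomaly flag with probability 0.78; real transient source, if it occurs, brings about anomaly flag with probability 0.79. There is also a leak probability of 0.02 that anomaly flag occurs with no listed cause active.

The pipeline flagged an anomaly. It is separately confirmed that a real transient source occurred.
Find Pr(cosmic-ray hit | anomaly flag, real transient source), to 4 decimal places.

Pr(cosmic-ray hit | anomaly flag, real transient source) ≈ 0.1408

Under noisy-OR, P(anomaly flag | causes) = 1 − (1−0.02)·∏(1−qᵢ) over the active causes.
Numerator (weight on configurations with cosmic-ray hit): 0.954724·0.12 = 0.114567
The normalizing constant is 0.7942·0.88 + 0.954724·0.12 = 0.813463
Posterior = 0.114567 / 0.813463 ≈ 0.1408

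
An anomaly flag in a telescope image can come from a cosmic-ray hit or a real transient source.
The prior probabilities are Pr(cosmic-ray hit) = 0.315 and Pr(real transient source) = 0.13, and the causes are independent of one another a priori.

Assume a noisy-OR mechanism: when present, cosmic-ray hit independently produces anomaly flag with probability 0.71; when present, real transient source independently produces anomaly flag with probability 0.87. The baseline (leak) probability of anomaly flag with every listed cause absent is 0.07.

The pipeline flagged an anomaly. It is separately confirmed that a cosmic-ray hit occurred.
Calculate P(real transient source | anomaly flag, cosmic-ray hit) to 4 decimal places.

Under noisy-OR, P(anomaly flag | causes) = 1 − (1−0.07)·∏(1−qᵢ) over the active causes.
P(anomaly flag | cosmic-ray hit) = 0.7303·0.87 + 0.964939·0.13 = 0.635361 + 0.125442 = 0.760803
Of this, 0.125442 comes from 0.964939·0.13 (the real transient source=true cases).
P(real transient source | anomaly flag, cosmic-ray hit) = 0.125442 / 0.760803 ≈ 0.1649

P(real transient source | anomaly flag, cosmic-ray hit) ≈ 0.1649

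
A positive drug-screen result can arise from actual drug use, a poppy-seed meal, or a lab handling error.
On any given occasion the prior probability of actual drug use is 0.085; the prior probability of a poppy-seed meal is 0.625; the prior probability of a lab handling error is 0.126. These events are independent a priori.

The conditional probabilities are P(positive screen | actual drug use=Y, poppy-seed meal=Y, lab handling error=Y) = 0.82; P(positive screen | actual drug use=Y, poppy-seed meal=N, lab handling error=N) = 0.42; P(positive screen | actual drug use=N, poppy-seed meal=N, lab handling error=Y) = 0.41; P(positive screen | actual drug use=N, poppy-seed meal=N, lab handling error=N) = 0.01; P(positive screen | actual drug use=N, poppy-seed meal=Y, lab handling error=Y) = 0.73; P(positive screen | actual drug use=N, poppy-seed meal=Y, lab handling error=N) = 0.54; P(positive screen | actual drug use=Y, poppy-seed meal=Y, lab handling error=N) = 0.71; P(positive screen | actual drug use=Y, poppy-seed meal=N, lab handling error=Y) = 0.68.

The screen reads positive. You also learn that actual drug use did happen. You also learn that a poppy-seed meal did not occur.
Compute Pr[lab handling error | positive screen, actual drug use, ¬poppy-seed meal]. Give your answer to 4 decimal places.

P(positive screen | actual drug use, ¬poppy-seed meal) = 0.42×0.874 + 0.68×0.126 = 0.367080 + 0.085680 = 0.452760
Restricting to configurations with lab handling error present: 0.68×0.126 = 0.085680.
Hence the posterior is 0.085680/0.452760 ≈ 0.1892.

Pr[lab handling error | positive screen, actual drug use, ¬poppy-seed meal] ≈ 0.1892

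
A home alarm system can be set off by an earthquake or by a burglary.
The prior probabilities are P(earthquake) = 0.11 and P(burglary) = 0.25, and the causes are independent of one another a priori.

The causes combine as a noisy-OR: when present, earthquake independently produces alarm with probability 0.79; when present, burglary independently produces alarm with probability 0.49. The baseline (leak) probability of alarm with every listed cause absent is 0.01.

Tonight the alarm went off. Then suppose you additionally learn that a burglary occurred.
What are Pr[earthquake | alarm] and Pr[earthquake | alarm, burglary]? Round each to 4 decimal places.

Under noisy-OR, P(alarm | causes) = 1 − (1−0.01)·∏(1−qᵢ) over the active causes.
Numerator (weight on configurations with earthquake): 0.065348 + 0.024584 = 0.089932
The normalizing constant is 0.01·0.89·0.75 + 0.4951·0.89·0.25 + 0.7921·0.11·0.75 + 0.893971·0.11·0.25 = 0.206767
P(earthquake | alarm) = 0.089932/0.206767 ≈ 0.4349

Now condition on the additional information:
P(alarm | burglary) = 0.4951*0.89 + 0.893971*0.11 = 0.440639 + 0.098337 = 0.538976
Restricting to configurations with earthquake present: 0.893971*0.11 = 0.098337.
P(earthquake | alarm, burglary) = 0.098337 / 0.538976 ≈ 0.1825

Pr[earthquake | alarm] ≈ 0.4349; Pr[earthquake | alarm, burglary] ≈ 0.1825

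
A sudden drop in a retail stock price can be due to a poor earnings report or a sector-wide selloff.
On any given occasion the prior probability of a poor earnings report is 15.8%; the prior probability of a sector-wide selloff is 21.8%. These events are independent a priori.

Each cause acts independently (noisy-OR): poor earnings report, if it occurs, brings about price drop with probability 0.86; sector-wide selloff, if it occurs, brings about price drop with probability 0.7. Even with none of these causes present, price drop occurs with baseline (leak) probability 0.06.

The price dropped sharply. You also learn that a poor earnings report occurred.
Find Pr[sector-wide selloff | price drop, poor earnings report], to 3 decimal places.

Under noisy-OR, P(price drop | causes) = 1 − (1−0.06)·∏(1−qᵢ) over the active causes.
Weight on sector-wide selloff=true, given the evidence: 0.96052·0.218 = 0.209393
Normalizer over all consistent configurations: 0.8684·0.782 + 0.96052·0.218 = 0.888482
P(sector-wide selloff | price drop, poor earnings report) = 0.209393/0.888482 ≈ 0.236

Pr[sector-wide selloff | price drop, poor earnings report] ≈ 0.236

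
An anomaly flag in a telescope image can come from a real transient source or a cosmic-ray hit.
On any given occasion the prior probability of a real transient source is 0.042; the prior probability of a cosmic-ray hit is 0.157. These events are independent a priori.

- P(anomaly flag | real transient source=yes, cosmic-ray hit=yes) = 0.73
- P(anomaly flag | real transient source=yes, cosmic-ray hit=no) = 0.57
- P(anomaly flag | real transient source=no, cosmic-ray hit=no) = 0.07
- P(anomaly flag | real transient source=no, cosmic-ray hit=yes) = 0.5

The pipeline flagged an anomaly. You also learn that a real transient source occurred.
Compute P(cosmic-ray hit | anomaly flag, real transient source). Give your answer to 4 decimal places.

Numerator (weight on configurations with cosmic-ray hit): 0.73×0.157 = 0.114610
Denominator P(anomaly flag | real transient source): 0.57×0.843 + 0.73×0.157 = 0.595120
Posterior = 0.114610 / 0.595120 ≈ 0.1926

P(cosmic-ray hit | anomaly flag, real transient source) ≈ 0.1926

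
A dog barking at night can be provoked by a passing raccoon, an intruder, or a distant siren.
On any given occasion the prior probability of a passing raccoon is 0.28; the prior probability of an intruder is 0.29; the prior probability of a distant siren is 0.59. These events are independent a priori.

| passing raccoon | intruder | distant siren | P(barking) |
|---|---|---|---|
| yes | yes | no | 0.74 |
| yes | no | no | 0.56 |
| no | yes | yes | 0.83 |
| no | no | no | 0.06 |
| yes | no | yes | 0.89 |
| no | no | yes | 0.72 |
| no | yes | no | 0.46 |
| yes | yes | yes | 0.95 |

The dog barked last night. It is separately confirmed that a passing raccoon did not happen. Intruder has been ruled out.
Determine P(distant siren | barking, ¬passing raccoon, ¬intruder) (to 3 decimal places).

P(distant siren | barking, ¬passing raccoon, ¬intruder) ≈ 0.945

By total probability over both values of distant siren:
  P(barking | ¬passing raccoon, ¬intruder) = 0.06×0.41 + 0.72×0.59
        = 0.024600 + 0.424800 = 0.449400
Keeping only the distant siren-present terms gives 0.424800, so
  P(distant siren | barking, ¬passing raccoon, ¬intruder) = 0.424800 / 0.449400 ≈ 0.945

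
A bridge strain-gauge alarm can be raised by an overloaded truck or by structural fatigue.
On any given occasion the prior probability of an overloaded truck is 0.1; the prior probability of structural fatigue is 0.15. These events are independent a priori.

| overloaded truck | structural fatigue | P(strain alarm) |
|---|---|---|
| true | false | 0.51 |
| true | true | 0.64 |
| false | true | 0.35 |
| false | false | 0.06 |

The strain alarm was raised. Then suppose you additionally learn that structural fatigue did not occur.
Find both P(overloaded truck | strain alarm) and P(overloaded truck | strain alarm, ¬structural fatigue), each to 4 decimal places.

P(strain alarm) = 0.06·0.9·0.85 + 0.35·0.9·0.15 + 0.51·0.1·0.85 + 0.64·0.1·0.15 = 0.045900 + 0.047250 + 0.043350 + 0.009600 = 0.146100
Of this, 0.052950 comes from 0.043350 + 0.009600 (the overloaded truck=true cases).
Hence the posterior is 0.052950/0.146100 ≈ 0.3624.

Now also conditioning on structural fatigue≠true:
For the numerator, keep only overloaded truck=true terms: 0.51·0.1 = 0.051000
Normalizer over all consistent configurations: 0.06·0.9 + 0.51·0.1 = 0.105000
Posterior = 0.051000 / 0.105000 ≈ 0.4857
Ruling out structural fatigue raises the posterior on overloaded truck — the flip side of explaining away.

P(overloaded truck | strain alarm) ≈ 0.3624; P(overloaded truck | strain alarm, ¬structural fatigue) ≈ 0.4857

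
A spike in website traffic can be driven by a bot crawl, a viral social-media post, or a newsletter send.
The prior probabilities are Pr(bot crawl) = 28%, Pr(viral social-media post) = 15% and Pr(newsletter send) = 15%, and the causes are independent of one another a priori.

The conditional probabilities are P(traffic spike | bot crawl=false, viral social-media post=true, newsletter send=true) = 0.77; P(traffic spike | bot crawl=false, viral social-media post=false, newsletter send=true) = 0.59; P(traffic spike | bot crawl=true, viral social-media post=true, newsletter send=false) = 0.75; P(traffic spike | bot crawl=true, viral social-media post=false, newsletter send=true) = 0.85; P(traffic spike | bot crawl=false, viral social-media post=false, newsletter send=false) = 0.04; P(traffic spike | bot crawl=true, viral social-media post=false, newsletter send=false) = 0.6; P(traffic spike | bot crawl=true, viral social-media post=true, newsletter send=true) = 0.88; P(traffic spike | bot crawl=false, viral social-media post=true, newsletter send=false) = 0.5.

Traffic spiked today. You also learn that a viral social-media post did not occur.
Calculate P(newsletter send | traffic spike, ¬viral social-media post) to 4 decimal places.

P(newsletter send | traffic spike, ¬viral social-media post) ≈ 0.3728

By total probability over the 4 (bot crawl, newsletter send) configurations:
  P(traffic spike | ¬viral social-media post) = 0.04*0.72*0.85 + 0.59*0.72*0.15 + 0.6*0.28*0.85 + 0.85*0.28*0.15
        = 0.024480 + 0.063720 + 0.142800 + 0.035700 = 0.266700
Keeping only the newsletter send-present terms gives 0.099420, so
  P(newsletter send | traffic spike, ¬viral social-media post) = 0.099420 / 0.266700 ≈ 0.3728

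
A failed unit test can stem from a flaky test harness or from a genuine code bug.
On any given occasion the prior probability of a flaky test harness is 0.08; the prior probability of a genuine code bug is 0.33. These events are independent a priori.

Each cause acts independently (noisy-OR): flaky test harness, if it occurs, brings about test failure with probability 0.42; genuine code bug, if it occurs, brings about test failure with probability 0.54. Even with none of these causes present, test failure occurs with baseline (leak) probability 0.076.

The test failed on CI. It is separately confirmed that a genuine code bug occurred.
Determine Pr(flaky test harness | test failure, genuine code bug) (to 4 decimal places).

Under noisy-OR, P(test failure | causes) = 1 − (1−0.076)·∏(1−qᵢ) over the active causes.
Numerator (weight on configurations with flaky test harness): 0.753477×0.08 = 0.060278
Denominator P(test failure | genuine code bug): 0.57496×0.92 + 0.753477×0.08 = 0.589241
P(flaky test harness | test failure, genuine code bug) = 0.060278/0.589241 ≈ 0.1023

Pr(flaky test harness | test failure, genuine code bug) ≈ 0.1023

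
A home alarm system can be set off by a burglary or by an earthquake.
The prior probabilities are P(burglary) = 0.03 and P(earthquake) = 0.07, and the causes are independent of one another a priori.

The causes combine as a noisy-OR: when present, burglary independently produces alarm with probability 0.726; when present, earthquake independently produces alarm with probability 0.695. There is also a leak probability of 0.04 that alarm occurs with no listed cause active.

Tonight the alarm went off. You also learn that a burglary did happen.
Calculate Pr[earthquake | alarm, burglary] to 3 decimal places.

Under noisy-OR, P(alarm | causes) = 1 − (1−0.04)·∏(1−qᵢ) over the active causes.
Sum P(alarm|·) weighted by the priors over both values of earthquake:
  P(alarm | burglary) = 0.73696·0.93 + 0.919773·0.07
        = 0.685373 + 0.064384 = 0.749757
The terms with earthquake present sum to 0.064384, so
  P(earthquake | alarm, burglary) = 0.064384 / 0.749757 ≈ 0.086

Pr[earthquake | alarm, burglary] ≈ 0.086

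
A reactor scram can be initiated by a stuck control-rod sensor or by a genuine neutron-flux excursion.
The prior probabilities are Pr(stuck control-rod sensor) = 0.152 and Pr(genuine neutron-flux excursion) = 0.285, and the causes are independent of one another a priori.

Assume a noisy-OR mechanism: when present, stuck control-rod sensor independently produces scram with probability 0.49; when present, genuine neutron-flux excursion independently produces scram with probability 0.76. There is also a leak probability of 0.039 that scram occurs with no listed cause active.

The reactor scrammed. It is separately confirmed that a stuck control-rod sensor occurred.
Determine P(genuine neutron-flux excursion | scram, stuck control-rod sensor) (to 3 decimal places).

Under noisy-OR, P(scram | causes) = 1 − (1−0.039)·∏(1−qᵢ) over the active causes.
Weight on genuine neutron-flux excursion=true, given the evidence: 0.882374·0.285 = 0.251477
The normalizing constant is 0.50989·0.715 + 0.882374·0.285 = 0.616048
P(genuine neutron-flux excursion | scram, stuck control-rod sensor) = 0.251477/0.616048 ≈ 0.408

P(genuine neutron-flux excursion | scram, stuck control-rod sensor) ≈ 0.408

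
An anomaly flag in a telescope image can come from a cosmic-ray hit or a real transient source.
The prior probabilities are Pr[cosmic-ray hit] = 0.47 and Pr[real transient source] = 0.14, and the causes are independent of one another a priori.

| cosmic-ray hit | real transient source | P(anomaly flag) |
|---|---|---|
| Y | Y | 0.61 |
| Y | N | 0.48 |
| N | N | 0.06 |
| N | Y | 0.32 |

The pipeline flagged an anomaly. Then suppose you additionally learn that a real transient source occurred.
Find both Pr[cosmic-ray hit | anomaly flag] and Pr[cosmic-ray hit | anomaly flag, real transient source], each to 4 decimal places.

Pr[cosmic-ray hit | anomaly flag] ≈ 0.8209; Pr[cosmic-ray hit | anomaly flag, real transient source] ≈ 0.6283

Enumerate the 4 (cosmic-ray hit, real transient source) configurations and weight by the priors:
  P(anomaly flag) = 0.06·0.53·0.86 + 0.32·0.53·0.14 + 0.48·0.47·0.86 + 0.61·0.47·0.14
        = 0.027348 + 0.023744 + 0.194016 + 0.040138 = 0.285246
The terms with cosmic-ray hit present sum to 0.234154, so
  P(cosmic-ray hit | anomaly flag) = 0.234154 / 0.285246 ≈ 0.8209

Now also conditioning on real transient source=true:
P(anomaly flag | real transient source) = 0.32*0.53 + 0.61*0.47 = 0.169600 + 0.286700 = 0.456300
Restricting to configurations with cosmic-ray hit present: 0.61*0.47 = 0.286700.
Hence the posterior is 0.286700/0.456300 ≈ 0.6283.
This is intercausal reasoning (explaining away): once real transient source accounts for the anomaly flag, cosmic-ray hit becomes less likely.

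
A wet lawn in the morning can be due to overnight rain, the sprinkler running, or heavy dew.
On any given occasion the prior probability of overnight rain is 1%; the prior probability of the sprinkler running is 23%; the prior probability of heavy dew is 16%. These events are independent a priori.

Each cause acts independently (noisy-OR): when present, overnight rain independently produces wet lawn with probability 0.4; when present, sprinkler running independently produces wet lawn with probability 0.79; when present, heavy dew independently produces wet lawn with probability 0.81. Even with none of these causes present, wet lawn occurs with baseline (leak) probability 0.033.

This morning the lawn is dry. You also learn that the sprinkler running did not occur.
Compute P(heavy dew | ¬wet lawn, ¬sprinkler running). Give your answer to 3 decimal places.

Under noisy-OR, P(wet lawn | causes) = 1 − (1−0.033)·∏(1−qᵢ) over the active causes.
P(¬wet lawn | ¬sprinkler running) = 0.967×0.99×0.84 + 0.18373×0.99×0.16 + 0.5802×0.01×0.84 + 0.110238×0.01×0.16 = 0.804157 + 0.029103 + 0.004874 + 0.000176 = 0.838310
Of this, 0.029279 comes from 0.029103 + 0.000176 (the heavy dew=true cases).
So P(heavy dew | ¬wet lawn, ¬sprinkler running) = 0.029279/0.838310 ≈ 0.035.

P(heavy dew | ¬wet lawn, ¬sprinkler running) ≈ 0.035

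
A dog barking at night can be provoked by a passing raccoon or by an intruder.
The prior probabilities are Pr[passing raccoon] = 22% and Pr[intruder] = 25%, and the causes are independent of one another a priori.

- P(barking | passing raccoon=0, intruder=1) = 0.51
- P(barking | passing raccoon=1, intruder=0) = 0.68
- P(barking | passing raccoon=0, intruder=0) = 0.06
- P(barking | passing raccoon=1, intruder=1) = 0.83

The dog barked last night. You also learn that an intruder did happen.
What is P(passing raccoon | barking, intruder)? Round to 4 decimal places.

Sum P(barking|·) weighted by the priors over both values of passing raccoon:
  P(barking | intruder) = 0.51*0.78 + 0.83*0.22
        = 0.397800 + 0.182600 = 0.580400
Keeping only the passing raccoon-present terms gives 0.182600, so
  P(passing raccoon | barking, intruder) = 0.182600 / 0.580400 ≈ 0.3146

P(passing raccoon | barking, intruder) ≈ 0.3146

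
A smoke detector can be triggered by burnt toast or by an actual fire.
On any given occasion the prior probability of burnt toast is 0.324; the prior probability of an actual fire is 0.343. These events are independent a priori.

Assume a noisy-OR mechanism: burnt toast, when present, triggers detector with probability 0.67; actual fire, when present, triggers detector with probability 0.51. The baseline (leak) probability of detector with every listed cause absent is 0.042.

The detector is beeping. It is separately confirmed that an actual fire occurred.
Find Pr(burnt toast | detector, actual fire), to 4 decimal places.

Under noisy-OR, P(detector | causes) = 1 − (1−0.042)·∏(1−qᵢ) over the active causes.
For the numerator, keep only burnt toast=true terms: 0.845091·0.324 = 0.273809
The normalizing constant is 0.53058·0.676 + 0.845091·0.324 = 0.632481
Posterior = 0.273809 / 0.632481 ≈ 0.4329

Pr(burnt toast | detector, actual fire) ≈ 0.4329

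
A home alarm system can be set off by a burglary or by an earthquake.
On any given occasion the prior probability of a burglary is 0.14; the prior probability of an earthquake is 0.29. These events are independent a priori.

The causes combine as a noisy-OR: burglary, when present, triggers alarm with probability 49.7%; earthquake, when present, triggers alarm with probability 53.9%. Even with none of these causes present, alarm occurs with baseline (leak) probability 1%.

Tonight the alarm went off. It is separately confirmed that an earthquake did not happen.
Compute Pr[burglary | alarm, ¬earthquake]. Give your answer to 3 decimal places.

Pr[burglary | alarm, ¬earthquake] ≈ 0.891

Under noisy-OR, P(alarm | causes) = 1 − (1−0.01)·∏(1−qᵢ) over the active causes.
Numerator (weight on configurations with burglary): 0.50203×0.14 = 0.070284
The normalizing constant is 0.01×0.86 + 0.50203×0.14 = 0.078884
Posterior = 0.070284 / 0.078884 ≈ 0.891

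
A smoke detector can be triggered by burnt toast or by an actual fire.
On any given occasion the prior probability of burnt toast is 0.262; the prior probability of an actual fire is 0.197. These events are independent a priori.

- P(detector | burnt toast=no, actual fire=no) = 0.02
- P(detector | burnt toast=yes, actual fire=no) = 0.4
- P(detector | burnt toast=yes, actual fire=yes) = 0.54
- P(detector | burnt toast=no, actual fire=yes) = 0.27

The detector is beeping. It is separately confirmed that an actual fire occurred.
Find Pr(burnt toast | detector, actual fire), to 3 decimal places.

Pr(burnt toast | detector, actual fire) ≈ 0.415

For the numerator, keep only burnt toast=true terms: 0.54·0.262 = 0.141480
The normalizing constant is 0.27·0.738 + 0.54·0.262 = 0.340740
P(burnt toast | detector, actual fire) = 0.141480/0.340740 ≈ 0.415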